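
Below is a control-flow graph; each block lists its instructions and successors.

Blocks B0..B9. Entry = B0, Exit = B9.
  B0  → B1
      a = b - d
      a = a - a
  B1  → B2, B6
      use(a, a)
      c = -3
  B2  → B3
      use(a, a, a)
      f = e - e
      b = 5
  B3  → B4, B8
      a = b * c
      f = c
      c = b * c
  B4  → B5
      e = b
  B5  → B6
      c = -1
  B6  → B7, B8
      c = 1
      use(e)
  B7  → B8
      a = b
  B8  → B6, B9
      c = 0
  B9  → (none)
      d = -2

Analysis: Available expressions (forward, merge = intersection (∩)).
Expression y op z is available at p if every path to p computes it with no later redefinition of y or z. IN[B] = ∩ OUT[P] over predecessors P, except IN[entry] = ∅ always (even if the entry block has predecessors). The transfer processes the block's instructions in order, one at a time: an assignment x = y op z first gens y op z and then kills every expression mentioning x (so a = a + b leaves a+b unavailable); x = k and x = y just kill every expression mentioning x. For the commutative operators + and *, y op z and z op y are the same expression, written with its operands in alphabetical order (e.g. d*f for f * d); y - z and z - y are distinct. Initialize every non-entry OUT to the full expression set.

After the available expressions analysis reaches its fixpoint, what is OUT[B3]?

Answer: {e-e}

Derivation:
Per-block solution:
  B0:  IN={}  OUT={b-d}
  B1:  IN={b-d}  OUT={b-d}
  B2:  IN={b-d}  OUT={e-e}
  B3:  IN={e-e}  OUT={e-e}
  B4:  IN={e-e}  OUT={}
  B5:  IN={}  OUT={}
  B6:  IN={}  OUT={}
  B7:  IN={}  OUT={}
  B8:  IN={}  OUT={}
  B9:  IN={}  OUT={}

Merge at B3: IN[B3] = OUT[B2] = {e-e}
Applying B3's transfer function to that IN value gives OUT[B3] (row B3 above).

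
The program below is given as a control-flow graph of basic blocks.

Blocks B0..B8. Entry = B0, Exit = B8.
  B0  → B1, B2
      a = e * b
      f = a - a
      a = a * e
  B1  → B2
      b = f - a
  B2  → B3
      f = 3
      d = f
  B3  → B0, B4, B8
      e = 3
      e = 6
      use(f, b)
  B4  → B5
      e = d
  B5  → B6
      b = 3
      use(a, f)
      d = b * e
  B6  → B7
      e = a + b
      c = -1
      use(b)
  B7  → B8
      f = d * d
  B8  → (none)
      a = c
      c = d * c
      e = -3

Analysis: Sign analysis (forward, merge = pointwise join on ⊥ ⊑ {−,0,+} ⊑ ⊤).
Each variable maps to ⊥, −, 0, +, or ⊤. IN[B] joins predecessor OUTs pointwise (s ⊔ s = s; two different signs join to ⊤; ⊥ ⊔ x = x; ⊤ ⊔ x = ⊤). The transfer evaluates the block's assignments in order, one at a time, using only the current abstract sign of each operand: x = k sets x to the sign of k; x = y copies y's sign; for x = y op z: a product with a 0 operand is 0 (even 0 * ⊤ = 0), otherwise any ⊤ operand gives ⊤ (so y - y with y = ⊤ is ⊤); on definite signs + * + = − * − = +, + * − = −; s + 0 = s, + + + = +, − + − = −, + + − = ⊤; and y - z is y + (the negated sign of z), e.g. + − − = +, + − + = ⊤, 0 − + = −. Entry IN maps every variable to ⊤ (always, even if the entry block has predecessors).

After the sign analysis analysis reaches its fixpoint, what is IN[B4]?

Answer: {a: ⊤, b: ⊤, c: ⊤, d: +, e: +, f: +}

Trace:
Converged values:
  B0:   IN=(all ⊤)   OUT=(all ⊤)
  B1:   IN=(all ⊤)   OUT=(all ⊤)
  B2:   IN=(all ⊤)   OUT={d:+, f:+; rest ⊤}
  B3:   IN={d:+, f:+; rest ⊤}   OUT={d:+, e:+, f:+; rest ⊤}
  B4:   IN={d:+, e:+, f:+; rest ⊤}   OUT={d:+, e:+, f:+; rest ⊤}
  B5:   IN={d:+, e:+, f:+; rest ⊤}   OUT={b:+, d:+, e:+, f:+; rest ⊤}
  B6:   IN={b:+, d:+, e:+, f:+; rest ⊤}   OUT={b:+, c:-, d:+, f:+; rest ⊤}
  B7:   IN={b:+, c:-, d:+, f:+; rest ⊤}   OUT={b:+, c:-, d:+, f:+; rest ⊤}
  B8:   IN={d:+, f:+; rest ⊤}   OUT={d:+, e:-, f:+; rest ⊤}

Merge at B4: IN[B4] = OUT[B3] = {a: ⊤, b: ⊤, c: ⊤, d: +, e: +, f: +}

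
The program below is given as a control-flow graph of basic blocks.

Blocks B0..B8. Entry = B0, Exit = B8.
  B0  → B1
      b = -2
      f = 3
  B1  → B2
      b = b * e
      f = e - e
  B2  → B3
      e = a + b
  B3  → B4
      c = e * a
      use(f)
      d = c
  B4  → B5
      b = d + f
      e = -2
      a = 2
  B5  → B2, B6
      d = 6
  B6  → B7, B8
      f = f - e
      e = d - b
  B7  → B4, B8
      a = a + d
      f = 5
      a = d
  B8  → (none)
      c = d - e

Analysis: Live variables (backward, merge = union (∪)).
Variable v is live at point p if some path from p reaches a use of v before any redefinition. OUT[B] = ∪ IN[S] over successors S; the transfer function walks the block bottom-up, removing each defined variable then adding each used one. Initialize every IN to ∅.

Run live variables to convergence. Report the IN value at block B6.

Fixpoint table:
  B0: | IN={a, e} | OUT={a, b, e}
  B1: | IN={a, b, e} | OUT={a, b, f}
  B2: | IN={a, b, f} | OUT={a, e, f}
  B3: | IN={a, e, f} | OUT={d, f}
  B4: | IN={d, f} | OUT={a, b, e, f}
  B5: | IN={a, b, e, f} | OUT={a, b, d, e, f}
  B6: | IN={a, b, d, e, f} | OUT={a, d, e}
  B7: | IN={a, d, e} | OUT={d, e, f}
  B8: | IN={d, e} | OUT={}

Merge at B6: OUT[B6] = IN[B7] ⊔ IN[B8] = {a, d, e}
Applying B6's transfer function to that OUT value gives IN[B6] (row B6 above).

Answer: {a, b, d, e, f}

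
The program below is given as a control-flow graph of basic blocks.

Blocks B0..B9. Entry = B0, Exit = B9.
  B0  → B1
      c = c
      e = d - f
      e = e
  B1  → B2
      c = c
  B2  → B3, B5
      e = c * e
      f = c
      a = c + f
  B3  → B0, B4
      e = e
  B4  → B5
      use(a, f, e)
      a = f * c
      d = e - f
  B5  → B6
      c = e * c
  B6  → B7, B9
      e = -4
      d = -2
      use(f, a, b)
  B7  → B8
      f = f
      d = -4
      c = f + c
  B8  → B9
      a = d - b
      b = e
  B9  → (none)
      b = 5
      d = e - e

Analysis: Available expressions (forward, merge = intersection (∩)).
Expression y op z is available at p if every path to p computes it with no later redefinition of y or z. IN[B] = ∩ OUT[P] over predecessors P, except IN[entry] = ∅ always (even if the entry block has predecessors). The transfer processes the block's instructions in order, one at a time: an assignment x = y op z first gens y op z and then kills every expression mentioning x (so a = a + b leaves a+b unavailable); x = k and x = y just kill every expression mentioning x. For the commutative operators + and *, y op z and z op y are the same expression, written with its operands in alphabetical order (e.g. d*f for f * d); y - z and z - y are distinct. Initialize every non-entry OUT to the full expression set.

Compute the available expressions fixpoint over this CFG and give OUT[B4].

Fixpoint table:
  B0:   IN={}   OUT={d-f}
  B1:   IN={d-f}   OUT={d-f}
  B2:   IN={d-f}   OUT={c+f}
  B3:   IN={c+f}   OUT={c+f}
  B4:   IN={c+f}   OUT={c*f, c+f, e-f}
  B5:   IN={c+f}   OUT={}
  B6:   IN={}   OUT={}
  B7:   IN={}   OUT={}
  B8:   IN={}   OUT={}
  B9:   IN={}   OUT={e-e}

Merge at B4: IN[B4] = OUT[B3] = {c+f}
Applying B4's transfer function to that IN value gives OUT[B4] (row B4 above).

Answer: {c*f, c+f, e-f}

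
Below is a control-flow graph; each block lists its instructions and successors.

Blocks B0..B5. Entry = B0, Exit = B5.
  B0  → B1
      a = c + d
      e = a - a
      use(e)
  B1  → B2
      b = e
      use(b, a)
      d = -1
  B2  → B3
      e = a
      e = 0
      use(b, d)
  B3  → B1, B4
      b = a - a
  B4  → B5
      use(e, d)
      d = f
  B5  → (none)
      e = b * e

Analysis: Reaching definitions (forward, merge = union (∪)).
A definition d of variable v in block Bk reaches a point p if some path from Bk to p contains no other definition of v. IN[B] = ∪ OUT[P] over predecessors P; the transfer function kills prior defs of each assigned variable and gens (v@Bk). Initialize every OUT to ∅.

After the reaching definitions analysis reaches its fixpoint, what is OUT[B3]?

Answer: {a@B0, b@B3, d@B1, e@B2}

Derivation:
Converged values:
  B0:  IN={}  OUT={a@B0, e@B0}
  B1:  IN={a@B0, b@B3, d@B1, e@B0, e@B2}  OUT={a@B0, b@B1, d@B1, e@B0, e@B2}
  B2:  IN={a@B0, b@B1, d@B1, e@B0, e@B2}  OUT={a@B0, b@B1, d@B1, e@B2}
  B3:  IN={a@B0, b@B1, d@B1, e@B2}  OUT={a@B0, b@B3, d@B1, e@B2}
  B4:  IN={a@B0, b@B3, d@B1, e@B2}  OUT={a@B0, b@B3, d@B4, e@B2}
  B5:  IN={a@B0, b@B3, d@B4, e@B2}  OUT={a@B0, b@B3, d@B4, e@B5}

Merge at B3: IN[B3] = OUT[B2] = {a@B0, b@B1, d@B1, e@B2}
Applying B3's transfer function to that IN value gives OUT[B3] (row B3 above).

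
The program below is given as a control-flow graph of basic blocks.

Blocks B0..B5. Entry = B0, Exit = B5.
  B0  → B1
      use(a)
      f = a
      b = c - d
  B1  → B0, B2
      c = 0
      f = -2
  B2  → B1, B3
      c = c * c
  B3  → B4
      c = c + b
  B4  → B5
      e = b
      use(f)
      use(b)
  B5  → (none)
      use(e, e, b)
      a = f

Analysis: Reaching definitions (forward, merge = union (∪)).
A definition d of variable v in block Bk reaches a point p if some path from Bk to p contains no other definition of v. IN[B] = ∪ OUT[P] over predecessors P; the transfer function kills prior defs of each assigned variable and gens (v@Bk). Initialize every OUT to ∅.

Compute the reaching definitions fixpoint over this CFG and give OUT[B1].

Answer: {b@B0, c@B1, f@B1}

Derivation:
Per-block solution:
  B0:   IN={b@B0, c@B1, f@B1}   OUT={b@B0, c@B1, f@B0}
  B1:   IN={b@B0, c@B1, c@B2, f@B0, f@B1}   OUT={b@B0, c@B1, f@B1}
  B2:   IN={b@B0, c@B1, f@B1}   OUT={b@B0, c@B2, f@B1}
  B3:   IN={b@B0, c@B2, f@B1}   OUT={b@B0, c@B3, f@B1}
  B4:   IN={b@B0, c@B3, f@B1}   OUT={b@B0, c@B3, e@B4, f@B1}
  B5:   IN={b@B0, c@B3, e@B4, f@B1}   OUT={a@B5, b@B0, c@B3, e@B4, f@B1}

Merge at B1: IN[B1] = OUT[B0] ⊔ OUT[B2] = {b@B0, c@B1, c@B2, f@B0, f@B1}
Applying B1's transfer function to that IN value gives OUT[B1] (row B1 above).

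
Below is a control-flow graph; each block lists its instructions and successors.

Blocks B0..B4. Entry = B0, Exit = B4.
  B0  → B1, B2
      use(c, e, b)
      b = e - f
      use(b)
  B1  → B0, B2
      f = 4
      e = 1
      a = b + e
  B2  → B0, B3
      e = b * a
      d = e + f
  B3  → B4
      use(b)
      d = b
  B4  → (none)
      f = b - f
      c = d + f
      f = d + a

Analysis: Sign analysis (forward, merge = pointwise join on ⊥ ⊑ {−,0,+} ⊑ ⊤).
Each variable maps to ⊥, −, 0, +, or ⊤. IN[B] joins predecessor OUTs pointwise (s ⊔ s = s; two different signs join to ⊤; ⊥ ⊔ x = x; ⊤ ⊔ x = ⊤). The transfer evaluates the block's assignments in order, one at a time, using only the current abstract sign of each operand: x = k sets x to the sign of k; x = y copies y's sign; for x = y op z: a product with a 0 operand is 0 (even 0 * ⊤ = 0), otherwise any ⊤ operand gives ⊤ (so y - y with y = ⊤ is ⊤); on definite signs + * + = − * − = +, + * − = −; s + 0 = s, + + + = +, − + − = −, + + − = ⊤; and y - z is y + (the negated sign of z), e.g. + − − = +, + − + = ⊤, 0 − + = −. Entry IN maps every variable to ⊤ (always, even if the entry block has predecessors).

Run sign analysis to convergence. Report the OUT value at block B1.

Answer: {a: ⊤, b: ⊤, c: ⊤, d: ⊤, e: +, f: +}

Derivation:
Per-block solution:
  B0:   IN=(all ⊤)   OUT=(all ⊤)
  B1:   IN=(all ⊤)   OUT={e:+, f:+; rest ⊤}
  B2:   IN=(all ⊤)   OUT=(all ⊤)
  B3:   IN=(all ⊤)   OUT=(all ⊤)
  B4:   IN=(all ⊤)   OUT=(all ⊤)

Merge at B1: IN[B1] = OUT[B0] = {a: ⊤, b: ⊤, c: ⊤, d: ⊤, e: ⊤, f: ⊤}
Applying B1's transfer function to that IN value gives OUT[B1] (row B1 above).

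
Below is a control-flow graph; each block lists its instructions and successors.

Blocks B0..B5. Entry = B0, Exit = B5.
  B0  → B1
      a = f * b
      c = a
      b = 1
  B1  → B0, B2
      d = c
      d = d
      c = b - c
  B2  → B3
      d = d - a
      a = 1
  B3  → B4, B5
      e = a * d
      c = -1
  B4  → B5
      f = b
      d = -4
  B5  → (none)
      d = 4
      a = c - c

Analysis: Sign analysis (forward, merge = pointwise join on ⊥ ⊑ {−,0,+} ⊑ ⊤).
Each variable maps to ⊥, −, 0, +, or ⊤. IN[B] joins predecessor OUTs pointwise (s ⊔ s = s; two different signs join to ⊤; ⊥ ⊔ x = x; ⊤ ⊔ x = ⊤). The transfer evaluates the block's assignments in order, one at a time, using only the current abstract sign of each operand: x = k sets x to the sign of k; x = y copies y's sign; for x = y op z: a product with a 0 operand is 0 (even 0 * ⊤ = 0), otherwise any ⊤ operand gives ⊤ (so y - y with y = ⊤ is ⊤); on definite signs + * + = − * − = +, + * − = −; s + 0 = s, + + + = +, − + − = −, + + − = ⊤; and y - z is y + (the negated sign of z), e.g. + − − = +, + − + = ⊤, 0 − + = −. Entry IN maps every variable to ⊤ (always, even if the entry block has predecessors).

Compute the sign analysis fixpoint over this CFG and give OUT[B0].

Fixpoint table:
  B0:  IN=(all ⊤)  OUT={b:+; rest ⊤}
  B1:  IN={b:+; rest ⊤}  OUT={b:+; rest ⊤}
  B2:  IN={b:+; rest ⊤}  OUT={a:+, b:+; rest ⊤}
  B3:  IN={a:+, b:+; rest ⊤}  OUT={a:+, b:+, c:-; rest ⊤}
  B4:  IN={a:+, b:+, c:-; rest ⊤}  OUT={a:+, b:+, c:-, d:-, f:+; rest ⊤}
  B5:  IN={a:+, b:+, c:-; rest ⊤}  OUT={b:+, c:-, d:+; rest ⊤}

Merge at B0 (entry node, so the boundary value (all ⊤) is joined with the incoming edge(s)): IN[B0] = (all ⊤) ⊔ OUT[B1] = {a: ⊤, b: ⊤, c: ⊤, d: ⊤, e: ⊤, f: ⊤}
Applying B0's transfer function to that IN value gives OUT[B0] (row B0 above).

Answer: {a: ⊤, b: +, c: ⊤, d: ⊤, e: ⊤, f: ⊤}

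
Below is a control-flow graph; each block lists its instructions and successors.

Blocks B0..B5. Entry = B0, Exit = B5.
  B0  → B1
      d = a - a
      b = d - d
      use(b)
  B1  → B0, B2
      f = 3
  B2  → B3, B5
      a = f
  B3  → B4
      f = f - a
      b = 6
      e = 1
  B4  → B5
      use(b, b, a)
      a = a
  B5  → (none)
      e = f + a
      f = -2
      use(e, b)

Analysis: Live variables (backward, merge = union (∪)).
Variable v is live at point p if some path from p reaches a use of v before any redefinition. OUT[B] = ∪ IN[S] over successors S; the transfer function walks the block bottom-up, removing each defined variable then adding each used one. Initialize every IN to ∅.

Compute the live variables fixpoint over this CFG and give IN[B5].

Converged values:
  B0: | IN={a} | OUT={a, b}
  B1: | IN={a, b} | OUT={a, b, f}
  B2: | IN={b, f} | OUT={a, b, f}
  B3: | IN={a, f} | OUT={a, b, f}
  B4: | IN={a, b, f} | OUT={a, b, f}
  B5: | IN={a, b, f} | OUT={}

B5 is the boundary node: OUT[B5] = {}
Applying B5's transfer function to that OUT value gives IN[B5] (row B5 above).

Answer: {a, b, f}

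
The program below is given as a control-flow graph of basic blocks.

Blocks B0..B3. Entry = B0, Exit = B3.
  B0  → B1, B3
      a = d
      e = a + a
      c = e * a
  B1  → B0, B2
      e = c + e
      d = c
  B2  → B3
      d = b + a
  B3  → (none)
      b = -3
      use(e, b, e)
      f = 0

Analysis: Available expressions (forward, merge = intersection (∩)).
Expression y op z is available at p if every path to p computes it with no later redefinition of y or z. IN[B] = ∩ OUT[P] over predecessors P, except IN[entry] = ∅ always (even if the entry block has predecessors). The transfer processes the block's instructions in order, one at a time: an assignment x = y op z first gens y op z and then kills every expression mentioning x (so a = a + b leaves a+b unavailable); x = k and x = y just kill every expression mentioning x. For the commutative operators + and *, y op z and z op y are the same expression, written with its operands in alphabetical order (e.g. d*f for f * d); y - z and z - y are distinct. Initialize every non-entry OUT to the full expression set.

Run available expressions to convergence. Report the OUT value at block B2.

Answer: {a+a, a+b}

Derivation:
Per-block solution:
  B0:  IN={}  OUT={a*e, a+a}
  B1:  IN={a*e, a+a}  OUT={a+a}
  B2:  IN={a+a}  OUT={a+a, a+b}
  B3:  IN={a+a}  OUT={a+a}

Merge at B2: IN[B2] = OUT[B1] = {a+a}
Applying B2's transfer function to that IN value gives OUT[B2] (row B2 above).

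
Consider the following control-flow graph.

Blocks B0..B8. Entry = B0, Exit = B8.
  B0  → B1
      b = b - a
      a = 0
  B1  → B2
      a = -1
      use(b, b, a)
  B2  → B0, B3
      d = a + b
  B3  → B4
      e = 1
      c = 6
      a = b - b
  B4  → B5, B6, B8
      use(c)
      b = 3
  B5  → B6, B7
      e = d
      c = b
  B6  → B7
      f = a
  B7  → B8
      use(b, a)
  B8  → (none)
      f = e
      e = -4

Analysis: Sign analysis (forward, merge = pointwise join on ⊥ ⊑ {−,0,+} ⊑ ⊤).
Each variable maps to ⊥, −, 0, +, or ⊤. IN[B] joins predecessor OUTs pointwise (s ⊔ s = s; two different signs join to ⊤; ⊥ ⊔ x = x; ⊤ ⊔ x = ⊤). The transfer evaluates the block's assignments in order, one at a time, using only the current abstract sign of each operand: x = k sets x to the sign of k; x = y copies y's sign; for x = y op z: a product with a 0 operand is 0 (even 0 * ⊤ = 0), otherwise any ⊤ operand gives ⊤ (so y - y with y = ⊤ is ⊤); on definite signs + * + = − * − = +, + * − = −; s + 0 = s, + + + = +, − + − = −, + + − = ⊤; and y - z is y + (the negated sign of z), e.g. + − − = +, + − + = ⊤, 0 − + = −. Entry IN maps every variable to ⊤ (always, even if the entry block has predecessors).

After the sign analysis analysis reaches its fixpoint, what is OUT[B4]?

Per-block solution:
  B0:   IN=(all ⊤)   OUT={a:0; rest ⊤}
  B1:   IN={a:0; rest ⊤}   OUT={a:-; rest ⊤}
  B2:   IN={a:-; rest ⊤}   OUT={a:-; rest ⊤}
  B3:   IN={a:-; rest ⊤}   OUT={c:+, e:+; rest ⊤}
  B4:   IN={c:+, e:+; rest ⊤}   OUT={b:+, c:+, e:+; rest ⊤}
  B5:   IN={b:+, c:+, e:+; rest ⊤}   OUT={b:+, c:+; rest ⊤}
  B6:   IN={b:+, c:+; rest ⊤}   OUT={b:+, c:+; rest ⊤}
  B7:   IN={b:+, c:+; rest ⊤}   OUT={b:+, c:+; rest ⊤}
  B8:   IN={b:+, c:+; rest ⊤}   OUT={b:+, c:+, e:-; rest ⊤}

Merge at B4: IN[B4] = OUT[B3] = {a: ⊤, b: ⊤, c: +, d: ⊤, e: +, f: ⊤}
Applying B4's transfer function to that IN value gives OUT[B4] (row B4 above).

Answer: {a: ⊤, b: +, c: +, d: ⊤, e: +, f: ⊤}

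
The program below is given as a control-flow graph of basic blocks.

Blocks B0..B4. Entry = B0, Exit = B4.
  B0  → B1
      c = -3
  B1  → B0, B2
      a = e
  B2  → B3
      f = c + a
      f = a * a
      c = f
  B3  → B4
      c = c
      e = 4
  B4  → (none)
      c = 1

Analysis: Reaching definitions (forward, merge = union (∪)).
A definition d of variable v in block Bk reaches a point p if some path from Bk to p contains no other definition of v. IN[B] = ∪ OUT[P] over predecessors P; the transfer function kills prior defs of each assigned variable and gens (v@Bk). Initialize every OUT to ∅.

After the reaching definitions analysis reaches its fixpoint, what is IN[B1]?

Answer: {a@B1, c@B0}

Trace:
Fixpoint table:
  B0:  IN={a@B1, c@B0}  OUT={a@B1, c@B0}
  B1:  IN={a@B1, c@B0}  OUT={a@B1, c@B0}
  B2:  IN={a@B1, c@B0}  OUT={a@B1, c@B2, f@B2}
  B3:  IN={a@B1, c@B2, f@B2}  OUT={a@B1, c@B3, e@B3, f@B2}
  B4:  IN={a@B1, c@B3, e@B3, f@B2}  OUT={a@B1, c@B4, e@B3, f@B2}

Merge at B1: IN[B1] = OUT[B0] = {a@B1, c@B0}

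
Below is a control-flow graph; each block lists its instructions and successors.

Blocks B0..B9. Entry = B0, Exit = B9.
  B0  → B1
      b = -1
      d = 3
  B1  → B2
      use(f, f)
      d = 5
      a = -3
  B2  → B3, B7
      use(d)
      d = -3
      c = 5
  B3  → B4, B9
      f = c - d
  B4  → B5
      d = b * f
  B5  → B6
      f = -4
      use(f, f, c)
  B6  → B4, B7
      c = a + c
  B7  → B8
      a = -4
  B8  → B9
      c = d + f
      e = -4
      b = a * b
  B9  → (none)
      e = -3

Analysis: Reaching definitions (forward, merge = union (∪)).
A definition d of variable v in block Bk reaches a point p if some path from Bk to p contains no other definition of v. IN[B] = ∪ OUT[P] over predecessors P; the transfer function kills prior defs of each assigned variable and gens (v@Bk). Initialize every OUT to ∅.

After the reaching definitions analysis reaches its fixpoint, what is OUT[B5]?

Answer: {a@B1, b@B0, c@B2, c@B6, d@B4, f@B5}

Trace:
Converged values:
  B0:  IN={}  OUT={b@B0, d@B0}
  B1:  IN={b@B0, d@B0}  OUT={a@B1, b@B0, d@B1}
  B2:  IN={a@B1, b@B0, d@B1}  OUT={a@B1, b@B0, c@B2, d@B2}
  B3:  IN={a@B1, b@B0, c@B2, d@B2}  OUT={a@B1, b@B0, c@B2, d@B2, f@B3}
  B4:  IN={a@B1, b@B0, c@B2, c@B6, d@B2, d@B4, f@B3, f@B5}  OUT={a@B1, b@B0, c@B2, c@B6, d@B4, f@B3, f@B5}
  B5:  IN={a@B1, b@B0, c@B2, c@B6, d@B4, f@B3, f@B5}  OUT={a@B1, b@B0, c@B2, c@B6, d@B4, f@B5}
  B6:  IN={a@B1, b@B0, c@B2, c@B6, d@B4, f@B5}  OUT={a@B1, b@B0, c@B6, d@B4, f@B5}
  B7:  IN={a@B1, b@B0, c@B2, c@B6, d@B2, d@B4, f@B5}  OUT={a@B7, b@B0, c@B2, c@B6, d@B2, d@B4, f@B5}
  B8:  IN={a@B7, b@B0, c@B2, c@B6, d@B2, d@B4, f@B5}  OUT={a@B7, b@B8, c@B8, d@B2, d@B4, e@B8, f@B5}
  B9:  IN={a@B1, a@B7, b@B0, b@B8, c@B2, c@B8, d@B2, d@B4, e@B8, f@B3, f@B5}  OUT={a@B1, a@B7, b@B0, b@B8, c@B2, c@B8, d@B2, d@B4, e@B9, f@B3, f@B5}

Merge at B5: IN[B5] = OUT[B4] = {a@B1, b@B0, c@B2, c@B6, d@B4, f@B3, f@B5}
Applying B5's transfer function to that IN value gives OUT[B5] (row B5 above).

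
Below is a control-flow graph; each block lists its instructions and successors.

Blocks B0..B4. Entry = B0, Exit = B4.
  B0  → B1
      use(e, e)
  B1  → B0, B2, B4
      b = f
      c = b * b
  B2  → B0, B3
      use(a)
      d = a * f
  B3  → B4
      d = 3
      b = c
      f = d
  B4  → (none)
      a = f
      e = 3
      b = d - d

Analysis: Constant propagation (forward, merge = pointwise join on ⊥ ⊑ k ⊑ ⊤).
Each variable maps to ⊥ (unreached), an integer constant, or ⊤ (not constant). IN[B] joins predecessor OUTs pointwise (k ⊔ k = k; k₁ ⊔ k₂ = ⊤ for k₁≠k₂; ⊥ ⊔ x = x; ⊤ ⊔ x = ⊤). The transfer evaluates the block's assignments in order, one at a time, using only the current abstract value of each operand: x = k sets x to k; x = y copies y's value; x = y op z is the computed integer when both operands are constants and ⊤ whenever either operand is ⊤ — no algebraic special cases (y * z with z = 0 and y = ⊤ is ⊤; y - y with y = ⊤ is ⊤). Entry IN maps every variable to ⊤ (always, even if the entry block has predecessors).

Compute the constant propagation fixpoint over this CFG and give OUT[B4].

Converged values:
  B0:   IN=(all ⊤)   OUT=(all ⊤)
  B1:   IN=(all ⊤)   OUT=(all ⊤)
  B2:   IN=(all ⊤)   OUT=(all ⊤)
  B3:   IN=(all ⊤)   OUT={d:3, f:3; rest ⊤}
  B4:   IN=(all ⊤)   OUT={e:3; rest ⊤}

Merge at B4: IN[B4] = OUT[B1] ⊔ OUT[B3] = {a: ⊤, b: ⊤, c: ⊤, d: ⊤, e: ⊤, f: ⊤}
Applying B4's transfer function to that IN value gives OUT[B4] (row B4 above).

Answer: {a: ⊤, b: ⊤, c: ⊤, d: ⊤, e: 3, f: ⊤}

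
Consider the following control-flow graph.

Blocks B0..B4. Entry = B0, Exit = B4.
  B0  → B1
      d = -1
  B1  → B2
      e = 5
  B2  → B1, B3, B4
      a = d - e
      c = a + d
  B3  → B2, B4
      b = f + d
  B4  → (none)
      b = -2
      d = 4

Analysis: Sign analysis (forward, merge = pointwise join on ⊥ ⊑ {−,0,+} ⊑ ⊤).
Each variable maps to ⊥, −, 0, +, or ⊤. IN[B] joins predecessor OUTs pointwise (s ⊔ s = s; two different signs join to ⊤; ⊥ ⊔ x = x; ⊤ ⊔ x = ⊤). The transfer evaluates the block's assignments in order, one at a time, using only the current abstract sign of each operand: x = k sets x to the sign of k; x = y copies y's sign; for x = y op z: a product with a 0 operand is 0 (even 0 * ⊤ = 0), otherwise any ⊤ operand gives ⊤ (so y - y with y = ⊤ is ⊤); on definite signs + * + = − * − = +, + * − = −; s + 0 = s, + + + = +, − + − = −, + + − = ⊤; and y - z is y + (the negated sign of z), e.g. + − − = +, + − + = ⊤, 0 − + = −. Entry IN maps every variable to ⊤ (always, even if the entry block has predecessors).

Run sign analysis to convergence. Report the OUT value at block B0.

Fixpoint table:
  B0:   IN=(all ⊤)   OUT={d:-; rest ⊤}
  B1:   IN={d:-; rest ⊤}   OUT={d:-, e:+; rest ⊤}
  B2:   IN={d:-, e:+; rest ⊤}   OUT={a:-, c:-, d:-, e:+; rest ⊤}
  B3:   IN={a:-, c:-, d:-, e:+; rest ⊤}   OUT={a:-, c:-, d:-, e:+; rest ⊤}
  B4:   IN={a:-, c:-, d:-, e:+; rest ⊤}   OUT={a:-, b:-, c:-, d:+, e:+; rest ⊤}

B0 is the boundary node: IN[B0] = {a: ⊤, b: ⊤, c: ⊤, d: ⊤, e: ⊤, f: ⊤}
Applying B0's transfer function to that IN value gives OUT[B0] (row B0 above).

Answer: {a: ⊤, b: ⊤, c: ⊤, d: -, e: ⊤, f: ⊤}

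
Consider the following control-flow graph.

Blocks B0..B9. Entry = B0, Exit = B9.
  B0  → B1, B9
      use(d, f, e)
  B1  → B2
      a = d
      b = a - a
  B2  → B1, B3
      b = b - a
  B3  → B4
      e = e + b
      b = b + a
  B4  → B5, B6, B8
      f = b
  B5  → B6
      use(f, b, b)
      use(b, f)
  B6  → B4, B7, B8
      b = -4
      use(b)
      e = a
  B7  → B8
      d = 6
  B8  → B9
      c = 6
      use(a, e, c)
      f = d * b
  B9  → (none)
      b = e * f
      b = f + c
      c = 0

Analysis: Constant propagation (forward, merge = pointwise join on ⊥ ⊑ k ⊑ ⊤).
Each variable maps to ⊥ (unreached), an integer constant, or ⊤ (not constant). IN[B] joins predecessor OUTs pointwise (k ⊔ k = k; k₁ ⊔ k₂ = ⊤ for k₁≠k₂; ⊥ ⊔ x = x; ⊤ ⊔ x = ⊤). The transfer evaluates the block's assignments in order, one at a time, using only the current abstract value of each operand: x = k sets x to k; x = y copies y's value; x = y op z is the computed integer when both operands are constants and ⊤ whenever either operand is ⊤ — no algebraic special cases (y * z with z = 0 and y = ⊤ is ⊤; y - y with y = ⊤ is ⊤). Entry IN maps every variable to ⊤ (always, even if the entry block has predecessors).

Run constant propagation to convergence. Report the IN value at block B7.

Per-block solution:
  B0: | IN=(all ⊤) | OUT=(all ⊤)
  B1: | IN=(all ⊤) | OUT=(all ⊤)
  B2: | IN=(all ⊤) | OUT=(all ⊤)
  B3: | IN=(all ⊤) | OUT=(all ⊤)
  B4: | IN=(all ⊤) | OUT=(all ⊤)
  B5: | IN=(all ⊤) | OUT=(all ⊤)
  B6: | IN=(all ⊤) | OUT={b:-4; rest ⊤}
  B7: | IN={b:-4; rest ⊤} | OUT={b:-4, d:6; rest ⊤}
  B8: | IN=(all ⊤) | OUT={c:6; rest ⊤}
  B9: | IN=(all ⊤) | OUT={c:0; rest ⊤}

Merge at B7: IN[B7] = OUT[B6] = {a: ⊤, b: -4, c: ⊤, d: ⊤, e: ⊤, f: ⊤}

Answer: {a: ⊤, b: -4, c: ⊤, d: ⊤, e: ⊤, f: ⊤}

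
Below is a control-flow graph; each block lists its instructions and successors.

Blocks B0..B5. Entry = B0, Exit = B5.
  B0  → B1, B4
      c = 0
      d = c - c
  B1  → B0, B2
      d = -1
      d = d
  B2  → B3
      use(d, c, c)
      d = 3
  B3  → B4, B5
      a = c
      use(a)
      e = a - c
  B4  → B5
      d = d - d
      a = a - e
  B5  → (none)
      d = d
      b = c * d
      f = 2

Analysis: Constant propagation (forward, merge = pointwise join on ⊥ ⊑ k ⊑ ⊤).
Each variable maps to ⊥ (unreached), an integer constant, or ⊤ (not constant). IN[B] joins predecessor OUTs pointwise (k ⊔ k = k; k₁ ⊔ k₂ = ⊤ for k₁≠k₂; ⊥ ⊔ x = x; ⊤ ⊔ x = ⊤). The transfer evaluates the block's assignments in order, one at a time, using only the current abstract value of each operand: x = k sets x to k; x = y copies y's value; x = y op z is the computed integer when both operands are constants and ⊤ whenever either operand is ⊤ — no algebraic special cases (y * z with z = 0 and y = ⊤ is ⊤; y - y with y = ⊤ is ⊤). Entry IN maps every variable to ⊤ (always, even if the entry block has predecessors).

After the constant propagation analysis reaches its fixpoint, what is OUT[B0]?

Answer: {a: ⊤, b: ⊤, c: 0, d: 0, e: ⊤, f: ⊤}

Trace:
Fixpoint table:
  B0:  IN=(all ⊤)  OUT={c:0, d:0; rest ⊤}
  B1:  IN={c:0, d:0; rest ⊤}  OUT={c:0, d:-1; rest ⊤}
  B2:  IN={c:0, d:-1; rest ⊤}  OUT={c:0, d:3; rest ⊤}
  B3:  IN={c:0, d:3; rest ⊤}  OUT={a:0, c:0, d:3, e:0; rest ⊤}
  B4:  IN={c:0; rest ⊤}  OUT={c:0; rest ⊤}
  B5:  IN={c:0; rest ⊤}  OUT={c:0, f:2; rest ⊤}

Merge at B0 (entry node, so the boundary value (all ⊤) is joined with the incoming edge(s)): IN[B0] = (all ⊤) ⊔ OUT[B1] = {a: ⊤, b: ⊤, c: ⊤, d: ⊤, e: ⊤, f: ⊤}
Applying B0's transfer function to that IN value gives OUT[B0] (row B0 above).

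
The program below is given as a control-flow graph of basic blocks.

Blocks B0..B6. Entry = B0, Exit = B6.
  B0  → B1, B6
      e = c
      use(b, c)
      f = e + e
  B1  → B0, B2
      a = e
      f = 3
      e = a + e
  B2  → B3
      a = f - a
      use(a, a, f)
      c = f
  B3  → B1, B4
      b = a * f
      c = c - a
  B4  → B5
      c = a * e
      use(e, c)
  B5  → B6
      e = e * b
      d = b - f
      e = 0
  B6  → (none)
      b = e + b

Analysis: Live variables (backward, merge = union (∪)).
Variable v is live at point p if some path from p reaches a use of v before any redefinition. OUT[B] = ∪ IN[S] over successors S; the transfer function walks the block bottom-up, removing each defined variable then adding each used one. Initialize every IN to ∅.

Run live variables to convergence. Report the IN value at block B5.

Answer: {b, e, f}

Working:
Converged values:
  B0:   IN={b, c}   OUT={b, c, e}
  B1:   IN={b, c, e}   OUT={a, b, c, e, f}
  B2:   IN={a, e, f}   OUT={a, c, e, f}
  B3:   IN={a, c, e, f}   OUT={a, b, c, e, f}
  B4:   IN={a, b, e, f}   OUT={b, e, f}
  B5:   IN={b, e, f}   OUT={b, e}
  B6:   IN={b, e}   OUT={}

Merge at B5: OUT[B5] = IN[B6] = {b, e}
Applying B5's transfer function to that OUT value gives IN[B5] (row B5 above).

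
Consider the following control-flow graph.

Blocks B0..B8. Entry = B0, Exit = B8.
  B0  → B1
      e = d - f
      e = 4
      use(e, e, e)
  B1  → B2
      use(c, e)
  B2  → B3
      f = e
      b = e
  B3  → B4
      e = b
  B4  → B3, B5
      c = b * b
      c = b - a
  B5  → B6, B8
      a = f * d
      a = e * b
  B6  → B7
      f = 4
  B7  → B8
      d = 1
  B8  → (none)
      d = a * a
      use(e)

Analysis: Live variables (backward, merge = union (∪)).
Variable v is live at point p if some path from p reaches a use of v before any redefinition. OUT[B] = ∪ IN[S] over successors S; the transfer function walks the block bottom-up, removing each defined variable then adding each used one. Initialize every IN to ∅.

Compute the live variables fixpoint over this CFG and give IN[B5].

Converged values:
  B0:   IN={a, c, d, f}   OUT={a, c, d, e}
  B1:   IN={a, c, d, e}   OUT={a, d, e}
  B2:   IN={a, d, e}   OUT={a, b, d, f}
  B3:   IN={a, b, d, f}   OUT={a, b, d, e, f}
  B4:   IN={a, b, d, e, f}   OUT={a, b, d, e, f}
  B5:   IN={b, d, e, f}   OUT={a, e}
  B6:   IN={a, e}   OUT={a, e}
  B7:   IN={a, e}   OUT={a, e}
  B8:   IN={a, e}   OUT={}

Merge at B5: OUT[B5] = IN[B6] ⊔ IN[B8] = {a, e}
Applying B5's transfer function to that OUT value gives IN[B5] (row B5 above).

Answer: {b, d, e, f}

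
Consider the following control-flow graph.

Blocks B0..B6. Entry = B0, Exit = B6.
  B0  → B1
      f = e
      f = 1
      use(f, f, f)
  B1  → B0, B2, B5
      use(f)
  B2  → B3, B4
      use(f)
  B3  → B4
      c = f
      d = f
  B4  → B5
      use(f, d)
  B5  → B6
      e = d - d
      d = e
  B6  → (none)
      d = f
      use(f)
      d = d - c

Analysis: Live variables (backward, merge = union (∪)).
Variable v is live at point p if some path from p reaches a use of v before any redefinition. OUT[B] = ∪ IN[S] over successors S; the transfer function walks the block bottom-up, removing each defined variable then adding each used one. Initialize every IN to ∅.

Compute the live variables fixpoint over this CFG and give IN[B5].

Answer: {c, d, f}

Trace:
Converged values:
  B0:   IN={c, d, e}   OUT={c, d, e, f}
  B1:   IN={c, d, e, f}   OUT={c, d, e, f}
  B2:   IN={c, d, f}   OUT={c, d, f}
  B3:   IN={f}   OUT={c, d, f}
  B4:   IN={c, d, f}   OUT={c, d, f}
  B5:   IN={c, d, f}   OUT={c, f}
  B6:   IN={c, f}   OUT={}

Merge at B5: OUT[B5] = IN[B6] = {c, f}
Applying B5's transfer function to that OUT value gives IN[B5] (row B5 above).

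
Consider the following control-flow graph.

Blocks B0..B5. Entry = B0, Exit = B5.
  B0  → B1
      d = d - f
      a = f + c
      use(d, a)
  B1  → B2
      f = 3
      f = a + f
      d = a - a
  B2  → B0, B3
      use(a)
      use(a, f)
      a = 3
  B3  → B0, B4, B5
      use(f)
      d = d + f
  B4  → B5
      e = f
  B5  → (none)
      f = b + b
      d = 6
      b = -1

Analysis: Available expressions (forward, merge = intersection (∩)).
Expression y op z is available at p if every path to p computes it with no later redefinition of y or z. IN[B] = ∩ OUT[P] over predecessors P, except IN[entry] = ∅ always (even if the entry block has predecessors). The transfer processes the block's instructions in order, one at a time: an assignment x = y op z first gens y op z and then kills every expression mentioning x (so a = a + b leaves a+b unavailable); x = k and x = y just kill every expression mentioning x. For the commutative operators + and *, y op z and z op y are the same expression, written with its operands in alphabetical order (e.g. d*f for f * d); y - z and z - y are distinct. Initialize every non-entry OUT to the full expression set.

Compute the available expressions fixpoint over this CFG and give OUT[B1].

Answer: {a-a}

Working:
Converged values:
  B0:   IN={}   OUT={c+f}
  B1:   IN={c+f}   OUT={a-a}
  B2:   IN={a-a}   OUT={}
  B3:   IN={}   OUT={}
  B4:   IN={}   OUT={}
  B5:   IN={}   OUT={}

Merge at B1: IN[B1] = OUT[B0] = {c+f}
Applying B1's transfer function to that IN value gives OUT[B1] (row B1 above).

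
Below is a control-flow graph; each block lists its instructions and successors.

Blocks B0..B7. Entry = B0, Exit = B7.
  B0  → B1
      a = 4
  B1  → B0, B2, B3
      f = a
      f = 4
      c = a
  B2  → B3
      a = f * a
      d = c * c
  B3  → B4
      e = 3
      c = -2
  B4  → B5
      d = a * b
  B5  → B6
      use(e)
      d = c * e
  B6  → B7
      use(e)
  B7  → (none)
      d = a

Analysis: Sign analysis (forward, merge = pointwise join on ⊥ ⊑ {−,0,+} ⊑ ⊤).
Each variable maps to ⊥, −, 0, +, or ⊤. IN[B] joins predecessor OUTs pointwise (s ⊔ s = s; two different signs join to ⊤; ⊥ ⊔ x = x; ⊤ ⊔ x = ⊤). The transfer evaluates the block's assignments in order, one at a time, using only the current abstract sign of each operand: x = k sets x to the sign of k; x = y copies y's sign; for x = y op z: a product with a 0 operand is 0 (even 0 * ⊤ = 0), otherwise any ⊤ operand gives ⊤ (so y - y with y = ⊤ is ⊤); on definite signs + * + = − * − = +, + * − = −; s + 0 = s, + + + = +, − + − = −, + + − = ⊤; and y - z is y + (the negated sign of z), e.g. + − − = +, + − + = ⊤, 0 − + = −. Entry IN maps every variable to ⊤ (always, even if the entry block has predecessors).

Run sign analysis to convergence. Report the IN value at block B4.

Answer: {a: +, b: ⊤, c: -, d: ⊤, e: +, f: +}

Trace:
Per-block solution:
  B0:   IN=(all ⊤)   OUT={a:+; rest ⊤}
  B1:   IN={a:+; rest ⊤}   OUT={a:+, c:+, f:+; rest ⊤}
  B2:   IN={a:+, c:+, f:+; rest ⊤}   OUT={a:+, c:+, d:+, f:+; rest ⊤}
  B3:   IN={a:+, c:+, f:+; rest ⊤}   OUT={a:+, c:-, e:+, f:+; rest ⊤}
  B4:   IN={a:+, c:-, e:+, f:+; rest ⊤}   OUT={a:+, c:-, e:+, f:+; rest ⊤}
  B5:   IN={a:+, c:-, e:+, f:+; rest ⊤}   OUT={a:+, c:-, d:-, e:+, f:+; rest ⊤}
  B6:   IN={a:+, c:-, d:-, e:+, f:+; rest ⊤}   OUT={a:+, c:-, d:-, e:+, f:+; rest ⊤}
  B7:   IN={a:+, c:-, d:-, e:+, f:+; rest ⊤}   OUT={a:+, c:-, d:+, e:+, f:+; rest ⊤}

Merge at B4: IN[B4] = OUT[B3] = {a: +, b: ⊤, c: -, d: ⊤, e: +, f: +}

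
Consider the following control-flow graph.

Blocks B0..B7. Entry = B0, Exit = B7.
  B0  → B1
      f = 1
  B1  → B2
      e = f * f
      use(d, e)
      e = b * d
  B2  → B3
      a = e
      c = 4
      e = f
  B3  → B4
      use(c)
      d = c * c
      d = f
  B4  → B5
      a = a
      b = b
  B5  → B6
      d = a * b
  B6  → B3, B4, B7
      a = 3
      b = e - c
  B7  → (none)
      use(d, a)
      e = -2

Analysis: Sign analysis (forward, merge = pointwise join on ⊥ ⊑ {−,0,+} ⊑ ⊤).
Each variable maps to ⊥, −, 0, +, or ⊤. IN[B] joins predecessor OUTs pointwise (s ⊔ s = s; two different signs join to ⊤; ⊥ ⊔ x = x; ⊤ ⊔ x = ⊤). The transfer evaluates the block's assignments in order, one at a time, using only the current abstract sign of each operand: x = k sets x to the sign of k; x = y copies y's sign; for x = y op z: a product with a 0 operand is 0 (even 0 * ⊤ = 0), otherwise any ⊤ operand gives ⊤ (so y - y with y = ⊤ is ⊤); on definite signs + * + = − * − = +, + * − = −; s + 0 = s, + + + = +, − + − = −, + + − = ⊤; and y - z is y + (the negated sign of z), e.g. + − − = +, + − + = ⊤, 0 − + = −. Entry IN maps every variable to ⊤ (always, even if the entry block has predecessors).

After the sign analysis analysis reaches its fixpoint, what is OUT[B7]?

Fixpoint table:
  B0: | IN=(all ⊤) | OUT={f:+; rest ⊤}
  B1: | IN={f:+; rest ⊤} | OUT={f:+; rest ⊤}
  B2: | IN={f:+; rest ⊤} | OUT={c:+, e:+, f:+; rest ⊤}
  B3: | IN={c:+, e:+, f:+; rest ⊤} | OUT={c:+, d:+, e:+, f:+; rest ⊤}
  B4: | IN={c:+, e:+, f:+; rest ⊤} | OUT={c:+, e:+, f:+; rest ⊤}
  B5: | IN={c:+, e:+, f:+; rest ⊤} | OUT={c:+, e:+, f:+; rest ⊤}
  B6: | IN={c:+, e:+, f:+; rest ⊤} | OUT={a:+, c:+, e:+, f:+; rest ⊤}
  B7: | IN={a:+, c:+, e:+, f:+; rest ⊤} | OUT={a:+, c:+, e:-, f:+; rest ⊤}

Merge at B7: IN[B7] = OUT[B6] = {a: +, b: ⊤, c: +, d: ⊤, e: +, f: +}
Applying B7's transfer function to that IN value gives OUT[B7] (row B7 above).

Answer: {a: +, b: ⊤, c: +, d: ⊤, e: -, f: +}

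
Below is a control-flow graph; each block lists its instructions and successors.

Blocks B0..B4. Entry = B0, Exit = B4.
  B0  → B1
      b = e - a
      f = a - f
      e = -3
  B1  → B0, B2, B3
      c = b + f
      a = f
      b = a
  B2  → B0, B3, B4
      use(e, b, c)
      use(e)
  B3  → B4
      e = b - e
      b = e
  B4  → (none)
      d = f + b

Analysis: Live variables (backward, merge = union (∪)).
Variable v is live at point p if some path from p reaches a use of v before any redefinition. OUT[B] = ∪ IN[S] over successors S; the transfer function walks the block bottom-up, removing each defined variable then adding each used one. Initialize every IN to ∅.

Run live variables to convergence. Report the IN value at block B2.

Answer: {a, b, c, e, f}

Working:
Per-block solution:
  B0:  IN={a, e, f}  OUT={b, e, f}
  B1:  IN={b, e, f}  OUT={a, b, c, e, f}
  B2:  IN={a, b, c, e, f}  OUT={a, b, e, f}
  B3:  IN={b, e, f}  OUT={b, f}
  B4:  IN={b, f}  OUT={}

Merge at B2: OUT[B2] = IN[B0] ⊔ IN[B3] ⊔ IN[B4] = {a, b, e, f}
Applying B2's transfer function to that OUT value gives IN[B2] (row B2 above).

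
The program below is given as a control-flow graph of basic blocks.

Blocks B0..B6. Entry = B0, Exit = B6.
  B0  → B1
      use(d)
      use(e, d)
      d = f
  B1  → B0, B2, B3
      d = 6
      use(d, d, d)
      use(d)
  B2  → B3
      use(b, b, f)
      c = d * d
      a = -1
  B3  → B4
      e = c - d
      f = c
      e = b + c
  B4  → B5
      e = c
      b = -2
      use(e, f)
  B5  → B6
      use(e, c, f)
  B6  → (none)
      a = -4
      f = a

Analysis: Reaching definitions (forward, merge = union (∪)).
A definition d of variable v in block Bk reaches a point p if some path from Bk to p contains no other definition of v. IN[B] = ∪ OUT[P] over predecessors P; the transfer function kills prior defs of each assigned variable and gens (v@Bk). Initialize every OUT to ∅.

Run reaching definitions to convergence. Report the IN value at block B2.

Per-block solution:
  B0: | IN={d@B1} | OUT={d@B0}
  B1: | IN={d@B0} | OUT={d@B1}
  B2: | IN={d@B1} | OUT={a@B2, c@B2, d@B1}
  B3: | IN={a@B2, c@B2, d@B1} | OUT={a@B2, c@B2, d@B1, e@B3, f@B3}
  B4: | IN={a@B2, c@B2, d@B1, e@B3, f@B3} | OUT={a@B2, b@B4, c@B2, d@B1, e@B4, f@B3}
  B5: | IN={a@B2, b@B4, c@B2, d@B1, e@B4, f@B3} | OUT={a@B2, b@B4, c@B2, d@B1, e@B4, f@B3}
  B6: | IN={a@B2, b@B4, c@B2, d@B1, e@B4, f@B3} | OUT={a@B6, b@B4, c@B2, d@B1, e@B4, f@B6}

Merge at B2: IN[B2] = OUT[B1] = {d@B1}

Answer: {d@B1}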